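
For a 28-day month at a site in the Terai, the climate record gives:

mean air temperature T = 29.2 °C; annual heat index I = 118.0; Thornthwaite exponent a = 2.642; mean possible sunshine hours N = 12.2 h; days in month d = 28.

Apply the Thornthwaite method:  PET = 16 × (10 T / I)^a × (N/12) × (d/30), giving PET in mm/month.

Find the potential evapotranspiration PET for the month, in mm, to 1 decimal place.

166.3 mm

10T/I = 10 × 29.2 / 118.0 = 2.4746
(10T/I)^a = 2.4746^2.642 = 10.9557
Uncorrected PET = 16 × 10.9557 = 175.291 mm
Correction = (N/12)(d/30) = (12.2/12)(28/30) = 0.9489
PET = 175.291 × 0.9489 = 166.334 mm/month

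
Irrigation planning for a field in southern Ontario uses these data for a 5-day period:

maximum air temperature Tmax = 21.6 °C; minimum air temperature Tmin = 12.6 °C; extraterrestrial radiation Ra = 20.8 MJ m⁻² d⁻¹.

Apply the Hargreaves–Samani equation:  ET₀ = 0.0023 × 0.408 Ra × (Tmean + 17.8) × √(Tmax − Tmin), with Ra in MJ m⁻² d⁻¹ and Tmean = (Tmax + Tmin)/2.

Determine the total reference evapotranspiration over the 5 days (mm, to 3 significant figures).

Tmean = (21.6 + 12.6)/2 = 17.10 °C
0.408 Ra = 0.408 × 20.8 = 8.4864 mm/d equivalent
ET₀ = 0.0023 × 8.4864 × (17.10 + 17.8) × √9.0 = 0.0023 × 8.4864 × 34.90 × 3.0000 = 2.0436 mm/d
Over 5 days: 2.0436 × 5 = 10.218 mm

10.2 mm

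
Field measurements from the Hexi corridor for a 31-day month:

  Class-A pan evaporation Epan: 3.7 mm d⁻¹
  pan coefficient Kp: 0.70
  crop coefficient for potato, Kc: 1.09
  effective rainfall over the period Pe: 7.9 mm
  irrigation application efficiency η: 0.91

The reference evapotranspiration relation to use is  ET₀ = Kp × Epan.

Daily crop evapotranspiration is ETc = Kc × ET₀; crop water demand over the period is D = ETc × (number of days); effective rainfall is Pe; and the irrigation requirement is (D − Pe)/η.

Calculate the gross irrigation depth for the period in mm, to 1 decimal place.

87.5 mm

ET₀ = 0.70 × 3.7 = 2.5900 mm/d
ETc = Kc × ET₀ = 1.09 × 2.5900 = 2.8231 mm/d
Crop demand D = ETc × 31 d = 2.8231 × 31 = 87.516 mm
D − Pe = 87.516 − 7.9 = 79.616 mm
Gross irrigation = 79.616 / 0.91 = 87.490 mm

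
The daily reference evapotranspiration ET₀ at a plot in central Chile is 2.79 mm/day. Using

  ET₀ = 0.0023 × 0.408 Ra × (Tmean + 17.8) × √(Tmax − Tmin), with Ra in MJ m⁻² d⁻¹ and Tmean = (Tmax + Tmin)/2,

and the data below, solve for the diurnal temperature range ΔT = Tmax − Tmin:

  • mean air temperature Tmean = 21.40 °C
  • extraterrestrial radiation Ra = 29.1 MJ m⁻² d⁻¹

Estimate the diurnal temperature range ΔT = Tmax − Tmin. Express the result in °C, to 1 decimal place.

6.8 °C

√ΔT = ET₀ / [0.0023 × 0.408 × Ra × (Tmean+17.8)] = 2.79 / (0.0023 × 11.8728 × 39.20) = 2.6064
ΔT = 2.6064² = 6.793 °C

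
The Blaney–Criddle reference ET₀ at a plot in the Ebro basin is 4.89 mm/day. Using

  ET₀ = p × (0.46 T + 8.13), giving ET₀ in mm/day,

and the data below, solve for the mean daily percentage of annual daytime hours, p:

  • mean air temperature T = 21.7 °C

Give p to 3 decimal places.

p = ET₀ / (0.46 T + 8.13) = 4.89 / (0.46 × 21.7 + 8.13) = 4.89 / 18.112 = 0.2700

0.270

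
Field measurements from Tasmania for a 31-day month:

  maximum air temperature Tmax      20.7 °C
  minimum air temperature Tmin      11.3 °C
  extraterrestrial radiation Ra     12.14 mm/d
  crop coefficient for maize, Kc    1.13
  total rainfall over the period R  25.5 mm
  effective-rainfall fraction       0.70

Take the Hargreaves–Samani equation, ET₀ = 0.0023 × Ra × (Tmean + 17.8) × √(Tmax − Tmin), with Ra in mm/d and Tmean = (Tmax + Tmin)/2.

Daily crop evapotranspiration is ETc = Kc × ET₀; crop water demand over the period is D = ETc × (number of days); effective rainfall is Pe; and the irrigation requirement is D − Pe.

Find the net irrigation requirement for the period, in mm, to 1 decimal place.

83.5 mm

Tmean = (20.7 + 11.3)/2 = 16.00 °C
ET₀ = 0.0023 × 12.14 × (16.00 + 17.8) × √9.4 = 0.0023 × 12.14 × 33.80 × 3.0659 = 2.8935 mm/d
ETc = Kc × ET₀ = 1.13 × 2.8935 = 3.2697 mm/d
Crop demand D = ETc × 31 d = 3.2697 × 31 = 101.361 mm
Pe = 0.70 × 25.5 = 17.850 mm
D − Pe = 101.361 − 17.850 = 83.511 mm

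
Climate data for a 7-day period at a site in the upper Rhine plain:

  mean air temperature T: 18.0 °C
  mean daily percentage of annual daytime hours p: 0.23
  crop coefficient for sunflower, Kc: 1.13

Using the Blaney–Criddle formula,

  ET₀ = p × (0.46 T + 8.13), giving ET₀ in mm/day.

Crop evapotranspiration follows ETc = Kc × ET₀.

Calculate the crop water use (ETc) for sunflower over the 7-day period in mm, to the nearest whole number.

30 mm

ET₀ = 0.23 × (0.46 × 18.0 + 8.13) = 0.23 × 16.410 = 3.7743 mm/d
ETc = Kc × ET₀ = 1.13 × 3.7743 = 4.2650 mm/d
Over 7 days: 4.2650 × 7 = 29.855 mm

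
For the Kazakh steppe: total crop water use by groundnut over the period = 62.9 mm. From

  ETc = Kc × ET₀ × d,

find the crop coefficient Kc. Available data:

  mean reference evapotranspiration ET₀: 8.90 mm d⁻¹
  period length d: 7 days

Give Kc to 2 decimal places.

ETc = Kc × ET₀ × d  ⇒  Kc = ETc / (ET₀ × d)
Kc = 62.9 / (8.90 × 7) = 62.9 / 62.30 = 1.0096

1.01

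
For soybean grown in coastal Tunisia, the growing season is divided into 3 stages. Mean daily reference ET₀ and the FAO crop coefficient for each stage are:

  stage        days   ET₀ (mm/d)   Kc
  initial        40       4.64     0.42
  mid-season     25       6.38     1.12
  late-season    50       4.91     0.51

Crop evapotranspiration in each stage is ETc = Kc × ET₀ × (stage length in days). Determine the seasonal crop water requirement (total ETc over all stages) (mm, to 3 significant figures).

382 mm

initial: 0.42 × 4.64 × 40 = 77.95 mm
mid-season: 1.12 × 6.38 × 25 = 178.64 mm
late-season: 0.51 × 4.91 × 50 = 125.21 mm
Seasonal total = 381.80 mm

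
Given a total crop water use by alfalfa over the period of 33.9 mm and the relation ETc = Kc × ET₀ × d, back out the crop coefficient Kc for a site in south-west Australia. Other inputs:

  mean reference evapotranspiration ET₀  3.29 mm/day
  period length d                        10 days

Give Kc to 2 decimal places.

1.03

ETc = Kc × ET₀ × d  ⇒  Kc = ETc / (ET₀ × d)
Kc = 33.9 / (3.29 × 10) = 33.9 / 32.90 = 1.0304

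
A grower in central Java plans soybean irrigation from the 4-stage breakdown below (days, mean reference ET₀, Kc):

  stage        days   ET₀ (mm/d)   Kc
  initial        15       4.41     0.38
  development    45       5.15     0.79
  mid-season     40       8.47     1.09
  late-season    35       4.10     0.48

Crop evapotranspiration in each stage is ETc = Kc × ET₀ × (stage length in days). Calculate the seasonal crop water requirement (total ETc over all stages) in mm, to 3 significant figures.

646 mm

initial: 0.38 × 4.41 × 15 = 25.14 mm
development: 0.79 × 5.15 × 45 = 183.08 mm
mid-season: 1.09 × 8.47 × 40 = 369.29 mm
late-season: 0.48 × 4.10 × 35 = 68.88 mm
Seasonal total = 646.39 mm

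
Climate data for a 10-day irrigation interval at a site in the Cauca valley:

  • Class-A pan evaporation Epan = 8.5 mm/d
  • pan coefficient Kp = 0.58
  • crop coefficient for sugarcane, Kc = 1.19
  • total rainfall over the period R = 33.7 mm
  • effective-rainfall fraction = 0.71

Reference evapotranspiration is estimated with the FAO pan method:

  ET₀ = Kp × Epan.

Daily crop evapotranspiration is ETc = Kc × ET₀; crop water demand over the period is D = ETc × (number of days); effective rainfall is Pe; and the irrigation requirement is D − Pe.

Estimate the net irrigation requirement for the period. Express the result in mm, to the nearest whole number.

35 mm

ET₀ = 0.58 × 8.5 = 4.9300 mm/d
ETc = Kc × ET₀ = 1.19 × 4.9300 = 5.8667 mm/d
Crop demand D = ETc × 10 d = 5.8667 × 10 = 58.667 mm
Pe = 0.71 × 33.7 = 23.927 mm
D − Pe = 58.667 − 23.927 = 34.740 mm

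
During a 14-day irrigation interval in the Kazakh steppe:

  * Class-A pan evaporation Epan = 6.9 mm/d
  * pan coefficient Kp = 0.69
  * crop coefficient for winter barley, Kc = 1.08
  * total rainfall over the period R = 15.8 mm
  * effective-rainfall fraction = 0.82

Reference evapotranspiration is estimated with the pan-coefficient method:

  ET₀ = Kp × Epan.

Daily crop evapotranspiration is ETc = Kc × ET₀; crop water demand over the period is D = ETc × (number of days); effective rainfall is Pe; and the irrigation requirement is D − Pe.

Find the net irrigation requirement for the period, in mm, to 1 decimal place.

ET₀ = 0.69 × 6.9 = 4.7610 mm/d
ETc = Kc × ET₀ = 1.08 × 4.7610 = 5.1419 mm/d
Crop demand D = ETc × 14 d = 5.1419 × 14 = 71.987 mm
Pe = 0.82 × 15.8 = 12.956 mm
D − Pe = 71.987 − 12.956 = 59.031 mm

59.0 mm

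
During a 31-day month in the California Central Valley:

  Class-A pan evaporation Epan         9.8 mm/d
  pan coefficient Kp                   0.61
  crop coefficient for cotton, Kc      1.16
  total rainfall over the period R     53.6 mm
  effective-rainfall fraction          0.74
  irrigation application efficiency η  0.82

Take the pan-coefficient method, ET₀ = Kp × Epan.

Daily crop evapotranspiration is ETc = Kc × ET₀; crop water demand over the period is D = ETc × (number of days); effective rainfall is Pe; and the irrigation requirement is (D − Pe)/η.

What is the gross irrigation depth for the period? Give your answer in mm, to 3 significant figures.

ET₀ = 0.61 × 9.8 = 5.9780 mm/d
ETc = Kc × ET₀ = 1.16 × 5.9780 = 6.9345 mm/d
Crop demand D = ETc × 31 d = 6.9345 × 31 = 214.970 mm
Pe = 0.74 × 53.6 = 39.664 mm
D − Pe = 214.970 − 39.664 = 175.306 mm
Gross irrigation = 175.306 / 0.82 = 213.788 mm

214 mm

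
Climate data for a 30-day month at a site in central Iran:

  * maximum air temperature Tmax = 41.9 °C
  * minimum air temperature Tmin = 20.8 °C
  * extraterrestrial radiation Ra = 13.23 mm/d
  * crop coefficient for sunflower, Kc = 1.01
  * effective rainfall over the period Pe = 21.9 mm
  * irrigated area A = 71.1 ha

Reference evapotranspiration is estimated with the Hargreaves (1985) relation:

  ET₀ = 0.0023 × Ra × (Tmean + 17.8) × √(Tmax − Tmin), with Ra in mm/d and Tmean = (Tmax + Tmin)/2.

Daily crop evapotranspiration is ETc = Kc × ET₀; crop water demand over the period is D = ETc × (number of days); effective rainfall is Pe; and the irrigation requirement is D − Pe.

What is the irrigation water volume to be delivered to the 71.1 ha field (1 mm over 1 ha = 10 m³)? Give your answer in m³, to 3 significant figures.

132000 m³

Tmean = (41.9 + 20.8)/2 = 31.35 °C
ET₀ = 0.0023 × 13.23 × (31.35 + 17.8) × √21.1 = 0.0023 × 13.23 × 49.15 × 4.5935 = 6.8700 mm/d
ETc = Kc × ET₀ = 1.01 × 6.8700 = 6.9387 mm/d
Crop demand D = ETc × 30 d = 6.9387 × 30 = 208.161 mm
D − Pe = 208.161 − 21.9 = 186.261 mm
Volume = 186.261 mm × 71.1 ha × 10 = 132431.6 m³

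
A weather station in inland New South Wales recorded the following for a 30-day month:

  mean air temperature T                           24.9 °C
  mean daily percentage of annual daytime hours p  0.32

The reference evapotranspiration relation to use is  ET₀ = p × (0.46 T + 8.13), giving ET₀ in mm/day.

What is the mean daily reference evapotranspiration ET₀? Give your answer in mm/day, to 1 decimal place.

ET₀ = 0.32 × (0.46 × 24.9 + 8.13) = 0.32 × 19.584 = 6.2669 mm/d

6.3 mm/day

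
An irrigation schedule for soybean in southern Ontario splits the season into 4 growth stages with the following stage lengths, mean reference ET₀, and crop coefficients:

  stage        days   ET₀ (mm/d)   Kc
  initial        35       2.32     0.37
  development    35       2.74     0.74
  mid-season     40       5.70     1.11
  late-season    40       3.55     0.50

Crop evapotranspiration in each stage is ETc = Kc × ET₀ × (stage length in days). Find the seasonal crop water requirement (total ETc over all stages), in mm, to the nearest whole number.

initial: 0.37 × 2.32 × 35 = 30.04 mm
development: 0.74 × 2.74 × 35 = 70.97 mm
mid-season: 1.11 × 5.70 × 40 = 253.08 mm
late-season: 0.50 × 3.55 × 40 = 71.00 mm
Seasonal total = 425.09 mm

425 mm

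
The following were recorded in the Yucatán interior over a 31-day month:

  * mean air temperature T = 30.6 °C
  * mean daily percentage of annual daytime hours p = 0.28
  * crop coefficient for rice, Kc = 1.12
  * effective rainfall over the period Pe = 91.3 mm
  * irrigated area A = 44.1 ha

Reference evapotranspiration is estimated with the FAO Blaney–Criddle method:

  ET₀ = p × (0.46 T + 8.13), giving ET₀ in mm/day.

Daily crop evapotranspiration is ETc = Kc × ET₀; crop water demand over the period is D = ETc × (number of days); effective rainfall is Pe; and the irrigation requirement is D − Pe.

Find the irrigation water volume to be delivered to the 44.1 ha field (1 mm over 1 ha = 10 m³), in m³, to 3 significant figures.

54900 m³

ET₀ = 0.28 × (0.46 × 30.6 + 8.13) = 0.28 × 22.206 = 6.2177 mm/d
ETc = Kc × ET₀ = 1.12 × 6.2177 = 6.9638 mm/d
Crop demand D = ETc × 31 d = 6.9638 × 31 = 215.878 mm
D − Pe = 215.878 − 91.3 = 124.578 mm
Volume = 124.578 mm × 44.1 ha × 10 = 54938.9 m³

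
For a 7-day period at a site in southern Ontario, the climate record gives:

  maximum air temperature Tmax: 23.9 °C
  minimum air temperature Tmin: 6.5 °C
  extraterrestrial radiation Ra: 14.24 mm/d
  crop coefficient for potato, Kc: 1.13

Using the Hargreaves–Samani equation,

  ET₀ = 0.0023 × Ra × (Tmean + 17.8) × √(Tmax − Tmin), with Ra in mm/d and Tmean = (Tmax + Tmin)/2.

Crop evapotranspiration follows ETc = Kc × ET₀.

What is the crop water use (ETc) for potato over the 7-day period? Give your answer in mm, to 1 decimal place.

Tmean = (23.9 + 6.5)/2 = 15.20 °C
ET₀ = 0.0023 × 14.24 × (15.20 + 17.8) × √17.4 = 0.0023 × 14.24 × 33.00 × 4.1713 = 4.5084 mm/d
ETc = Kc × ET₀ = 1.13 × 4.5084 = 5.0945 mm/d
Over 7 days: 5.0945 × 7 = 35.662 mm

35.7 mm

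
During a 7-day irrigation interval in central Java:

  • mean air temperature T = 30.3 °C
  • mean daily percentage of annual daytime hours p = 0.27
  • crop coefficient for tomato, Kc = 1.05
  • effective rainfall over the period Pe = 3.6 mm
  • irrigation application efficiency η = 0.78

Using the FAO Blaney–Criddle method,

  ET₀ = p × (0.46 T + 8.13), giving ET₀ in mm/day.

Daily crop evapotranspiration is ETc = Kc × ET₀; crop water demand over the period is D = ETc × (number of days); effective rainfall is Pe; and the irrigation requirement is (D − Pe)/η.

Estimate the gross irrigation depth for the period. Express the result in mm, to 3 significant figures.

ET₀ = 0.27 × (0.46 × 30.3 + 8.13) = 0.27 × 22.068 = 5.9584 mm/d
ETc = Kc × ET₀ = 1.05 × 5.9584 = 6.2563 mm/d
Crop demand D = ETc × 7 d = 6.2563 × 7 = 43.794 mm
D − Pe = 43.794 − 3.6 = 40.194 mm
Gross irrigation = 40.194 / 0.78 = 51.531 mm

51.5 mm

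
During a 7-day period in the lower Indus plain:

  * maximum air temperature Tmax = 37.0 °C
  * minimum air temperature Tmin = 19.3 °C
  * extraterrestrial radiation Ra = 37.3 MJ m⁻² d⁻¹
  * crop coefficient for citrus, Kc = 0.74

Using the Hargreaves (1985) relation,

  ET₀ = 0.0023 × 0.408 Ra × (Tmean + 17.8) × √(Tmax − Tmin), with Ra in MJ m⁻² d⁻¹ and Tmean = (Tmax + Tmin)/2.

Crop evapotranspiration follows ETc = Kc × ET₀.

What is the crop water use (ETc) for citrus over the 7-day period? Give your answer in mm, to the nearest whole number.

Tmean = (37.0 + 19.3)/2 = 28.15 °C
0.408 Ra = 0.408 × 37.3 = 15.2184 mm/d equivalent
ET₀ = 0.0023 × 15.2184 × (28.15 + 17.8) × √17.7 = 0.0023 × 15.2184 × 45.95 × 4.2071 = 6.7665 mm/d
ETc = Kc × ET₀ = 0.74 × 6.7665 = 5.0072 mm/d
Over 7 days: 5.0072 × 7 = 35.050 mm

35 mm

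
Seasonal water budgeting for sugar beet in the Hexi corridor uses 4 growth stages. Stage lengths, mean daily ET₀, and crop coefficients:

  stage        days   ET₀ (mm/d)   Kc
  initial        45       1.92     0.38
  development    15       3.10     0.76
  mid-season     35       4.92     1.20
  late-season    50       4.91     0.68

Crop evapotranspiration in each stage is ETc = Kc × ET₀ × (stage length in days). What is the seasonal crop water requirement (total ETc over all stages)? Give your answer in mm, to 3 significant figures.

initial: 0.38 × 1.92 × 45 = 32.83 mm
development: 0.76 × 3.10 × 15 = 35.34 mm
mid-season: 1.20 × 4.92 × 35 = 206.64 mm
late-season: 0.68 × 4.91 × 50 = 166.94 mm
Seasonal total = 441.75 mm

442 mm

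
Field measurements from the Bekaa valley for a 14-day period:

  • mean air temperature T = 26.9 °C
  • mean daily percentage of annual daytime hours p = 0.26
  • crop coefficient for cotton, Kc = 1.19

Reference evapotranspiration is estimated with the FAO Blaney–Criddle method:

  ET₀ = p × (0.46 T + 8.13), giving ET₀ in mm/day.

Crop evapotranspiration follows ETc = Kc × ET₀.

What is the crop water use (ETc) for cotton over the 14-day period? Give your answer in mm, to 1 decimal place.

ET₀ = 0.26 × (0.46 × 26.9 + 8.13) = 0.26 × 20.504 = 5.3310 mm/d
ETc = Kc × ET₀ = 1.19 × 5.3310 = 6.3439 mm/d
Over 14 days: 6.3439 × 14 = 88.815 mm

88.8 mm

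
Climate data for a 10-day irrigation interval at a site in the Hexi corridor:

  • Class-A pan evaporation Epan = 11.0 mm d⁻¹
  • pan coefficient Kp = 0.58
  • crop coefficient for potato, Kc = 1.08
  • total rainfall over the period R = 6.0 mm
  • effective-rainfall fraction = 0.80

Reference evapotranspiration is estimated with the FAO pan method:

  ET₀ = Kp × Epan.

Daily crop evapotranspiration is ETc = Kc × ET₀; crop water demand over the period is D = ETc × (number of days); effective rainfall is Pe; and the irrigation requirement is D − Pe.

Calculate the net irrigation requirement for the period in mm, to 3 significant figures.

ET₀ = 0.58 × 11.0 = 6.3800 mm/d
ETc = Kc × ET₀ = 1.08 × 6.3800 = 6.8904 mm/d
Crop demand D = ETc × 10 d = 6.8904 × 10 = 68.904 mm
Pe = 0.80 × 6.0 = 4.800 mm
D − Pe = 68.904 − 4.800 = 64.104 mm

64.1 mm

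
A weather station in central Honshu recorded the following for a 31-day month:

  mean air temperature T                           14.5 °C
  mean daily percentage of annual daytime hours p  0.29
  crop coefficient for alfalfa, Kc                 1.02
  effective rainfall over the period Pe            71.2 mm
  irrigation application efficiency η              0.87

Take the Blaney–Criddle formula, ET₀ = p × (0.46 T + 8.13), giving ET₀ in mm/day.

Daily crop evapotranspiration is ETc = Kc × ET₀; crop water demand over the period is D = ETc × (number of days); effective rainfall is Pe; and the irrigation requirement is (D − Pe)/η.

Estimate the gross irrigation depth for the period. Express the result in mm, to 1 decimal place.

ET₀ = 0.29 × (0.46 × 14.5 + 8.13) = 0.29 × 14.800 = 4.2920 mm/d
ETc = Kc × ET₀ = 1.02 × 4.2920 = 4.3778 mm/d
Crop demand D = ETc × 31 d = 4.3778 × 31 = 135.712 mm
D − Pe = 135.712 − 71.2 = 64.512 mm
Gross irrigation = 64.512 / 0.87 = 74.152 mm

74.2 mm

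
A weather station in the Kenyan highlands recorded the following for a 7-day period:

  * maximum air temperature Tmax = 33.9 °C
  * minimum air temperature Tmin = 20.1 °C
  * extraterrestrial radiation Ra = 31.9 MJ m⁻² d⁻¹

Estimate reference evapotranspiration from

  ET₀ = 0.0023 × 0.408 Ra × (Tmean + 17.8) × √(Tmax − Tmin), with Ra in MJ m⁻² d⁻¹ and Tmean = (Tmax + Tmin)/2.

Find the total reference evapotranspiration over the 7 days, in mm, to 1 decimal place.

34.9 mm

Tmean = (33.9 + 20.1)/2 = 27.00 °C
0.408 Ra = 0.408 × 31.9 = 13.0152 mm/d equivalent
ET₀ = 0.0023 × 13.0152 × (27.00 + 17.8) × √13.8 = 0.0023 × 13.0152 × 44.80 × 3.7148 = 4.9819 mm/d
Over 7 days: 4.9819 × 7 = 34.873 mm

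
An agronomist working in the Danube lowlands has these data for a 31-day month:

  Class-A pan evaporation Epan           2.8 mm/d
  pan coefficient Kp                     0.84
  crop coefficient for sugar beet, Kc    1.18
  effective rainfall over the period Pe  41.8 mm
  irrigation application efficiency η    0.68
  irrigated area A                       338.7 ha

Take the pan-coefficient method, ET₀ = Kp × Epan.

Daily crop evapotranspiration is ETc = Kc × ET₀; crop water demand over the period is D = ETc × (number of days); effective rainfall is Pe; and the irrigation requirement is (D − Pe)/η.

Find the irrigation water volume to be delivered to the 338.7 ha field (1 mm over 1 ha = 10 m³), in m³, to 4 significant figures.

ET₀ = 0.84 × 2.8 = 2.3520 mm/d
ETc = Kc × ET₀ = 1.18 × 2.3520 = 2.7754 mm/d
Crop demand D = ETc × 31 d = 2.7754 × 31 = 86.037 mm
D − Pe = 86.037 − 41.8 = 44.237 mm
Gross irrigation = 44.237 / 0.68 = 65.054 mm
Volume = 65.054 mm × 338.7 ha × 10 = 220337.9 m³

220300 m³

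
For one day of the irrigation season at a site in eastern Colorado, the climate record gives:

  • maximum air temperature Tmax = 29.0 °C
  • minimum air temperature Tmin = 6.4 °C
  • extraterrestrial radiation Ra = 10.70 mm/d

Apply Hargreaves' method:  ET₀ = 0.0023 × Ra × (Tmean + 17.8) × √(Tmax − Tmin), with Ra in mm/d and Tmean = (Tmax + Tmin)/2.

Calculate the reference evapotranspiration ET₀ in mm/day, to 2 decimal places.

Tmean = (29.0 + 6.4)/2 = 17.70 °C
ET₀ = 0.0023 × 10.70 × (17.70 + 17.8) × √22.6 = 0.0023 × 10.70 × 35.50 × 4.7539 = 4.1533 mm/d

4.15 mm/day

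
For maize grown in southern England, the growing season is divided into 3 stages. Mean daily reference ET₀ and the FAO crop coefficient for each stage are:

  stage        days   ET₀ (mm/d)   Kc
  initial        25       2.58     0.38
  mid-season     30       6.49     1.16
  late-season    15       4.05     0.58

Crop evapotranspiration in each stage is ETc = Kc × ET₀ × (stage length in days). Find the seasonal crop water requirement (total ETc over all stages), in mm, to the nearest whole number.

initial: 0.38 × 2.58 × 25 = 24.51 mm
mid-season: 1.16 × 6.49 × 30 = 225.85 mm
late-season: 0.58 × 4.05 × 15 = 35.24 mm
Seasonal total = 285.60 mm

286 mm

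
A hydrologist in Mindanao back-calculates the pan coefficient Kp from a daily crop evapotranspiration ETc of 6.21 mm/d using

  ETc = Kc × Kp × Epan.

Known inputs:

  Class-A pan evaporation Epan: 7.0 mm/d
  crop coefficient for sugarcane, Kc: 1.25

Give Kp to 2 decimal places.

ETc = Kc × Kp × Epan  ⇒  Kp = ETc / (Kc × Epan)
Kp = 6.21 / (1.25 × 7.0) = 6.21 / 8.750 = 0.7097

0.71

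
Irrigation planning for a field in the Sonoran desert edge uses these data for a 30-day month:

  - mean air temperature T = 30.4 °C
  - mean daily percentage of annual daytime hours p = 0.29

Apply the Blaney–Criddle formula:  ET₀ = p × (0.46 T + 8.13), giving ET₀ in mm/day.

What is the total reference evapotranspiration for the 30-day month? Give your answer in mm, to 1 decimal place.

192.4 mm

ET₀ = 0.29 × (0.46 × 30.4 + 8.13) = 0.29 × 22.114 = 6.4131 mm/d
Monthly total = 6.4131 × 30 = 192.393 mm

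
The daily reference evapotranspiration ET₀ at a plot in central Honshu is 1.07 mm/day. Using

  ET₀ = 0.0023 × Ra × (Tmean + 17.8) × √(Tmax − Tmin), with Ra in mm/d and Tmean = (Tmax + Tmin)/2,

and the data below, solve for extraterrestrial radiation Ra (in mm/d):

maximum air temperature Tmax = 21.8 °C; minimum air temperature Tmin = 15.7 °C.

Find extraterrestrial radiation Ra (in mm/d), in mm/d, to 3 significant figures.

Tmean = 18.75 °C; √ΔT = 2.4698
Ra = ET₀ / [0.0023 × (Tmean+17.8) × √ΔT] = 1.07 / (0.0023 × 36.55 × 2.4698) = 5.154 mm/d

5.15 mm/d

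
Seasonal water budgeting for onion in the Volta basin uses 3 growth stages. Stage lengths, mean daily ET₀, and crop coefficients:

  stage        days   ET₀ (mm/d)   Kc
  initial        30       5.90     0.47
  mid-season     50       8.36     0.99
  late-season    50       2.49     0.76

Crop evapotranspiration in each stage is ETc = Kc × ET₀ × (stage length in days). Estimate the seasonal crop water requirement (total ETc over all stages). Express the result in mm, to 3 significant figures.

592 mm

initial: 0.47 × 5.90 × 30 = 83.19 mm
mid-season: 0.99 × 8.36 × 50 = 413.82 mm
late-season: 0.76 × 2.49 × 50 = 94.62 mm
Seasonal total = 591.63 mm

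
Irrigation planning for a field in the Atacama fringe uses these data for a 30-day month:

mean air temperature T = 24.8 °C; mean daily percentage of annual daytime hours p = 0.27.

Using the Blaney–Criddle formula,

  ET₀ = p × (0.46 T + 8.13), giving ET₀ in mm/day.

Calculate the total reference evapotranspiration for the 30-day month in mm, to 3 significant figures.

158 mm

ET₀ = 0.27 × (0.46 × 24.8 + 8.13) = 0.27 × 19.538 = 5.2753 mm/d
Monthly total = 5.2753 × 30 = 158.259 mm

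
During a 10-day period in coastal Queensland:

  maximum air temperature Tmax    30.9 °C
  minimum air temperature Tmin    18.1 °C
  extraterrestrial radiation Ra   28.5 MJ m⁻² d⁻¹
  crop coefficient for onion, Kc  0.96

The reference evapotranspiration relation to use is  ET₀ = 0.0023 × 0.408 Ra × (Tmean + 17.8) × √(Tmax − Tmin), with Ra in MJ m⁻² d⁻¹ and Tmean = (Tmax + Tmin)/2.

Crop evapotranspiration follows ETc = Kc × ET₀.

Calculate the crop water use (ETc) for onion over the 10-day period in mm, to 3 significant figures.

Tmean = (30.9 + 18.1)/2 = 24.50 °C
0.408 Ra = 0.408 × 28.5 = 11.6280 mm/d equivalent
ET₀ = 0.0023 × 11.6280 × (24.50 + 17.8) × √12.8 = 0.0023 × 11.6280 × 42.30 × 3.5777 = 4.0474 mm/d
ETc = Kc × ET₀ = 0.96 × 4.0474 = 3.8855 mm/d
Over 10 days: 3.8855 × 10 = 38.855 mm

38.9 mm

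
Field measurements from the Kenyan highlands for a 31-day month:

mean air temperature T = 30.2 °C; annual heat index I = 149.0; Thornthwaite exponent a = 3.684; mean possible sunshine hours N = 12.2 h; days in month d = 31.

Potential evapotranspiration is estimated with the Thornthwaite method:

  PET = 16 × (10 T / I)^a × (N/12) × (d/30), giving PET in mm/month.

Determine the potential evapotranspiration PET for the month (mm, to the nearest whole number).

227 mm

10T/I = 10 × 30.2 / 149.0 = 2.0268
(10T/I)^a = 2.0268^3.684 = 13.4987
Uncorrected PET = 16 × 13.4987 = 215.979 mm
Correction = (N/12)(d/30) = (12.2/12)(31/30) = 1.0506
PET = 215.979 × 1.0506 = 226.908 mm/month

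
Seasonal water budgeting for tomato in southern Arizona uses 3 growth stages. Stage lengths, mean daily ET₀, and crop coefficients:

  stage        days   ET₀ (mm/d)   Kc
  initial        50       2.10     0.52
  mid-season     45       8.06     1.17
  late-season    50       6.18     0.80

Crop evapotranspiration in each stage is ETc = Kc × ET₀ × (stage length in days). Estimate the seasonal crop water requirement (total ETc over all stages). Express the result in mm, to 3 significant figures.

initial: 0.52 × 2.10 × 50 = 54.60 mm
mid-season: 1.17 × 8.06 × 45 = 424.36 mm
late-season: 0.80 × 6.18 × 50 = 247.20 mm
Seasonal total = 726.16 mm

726 mm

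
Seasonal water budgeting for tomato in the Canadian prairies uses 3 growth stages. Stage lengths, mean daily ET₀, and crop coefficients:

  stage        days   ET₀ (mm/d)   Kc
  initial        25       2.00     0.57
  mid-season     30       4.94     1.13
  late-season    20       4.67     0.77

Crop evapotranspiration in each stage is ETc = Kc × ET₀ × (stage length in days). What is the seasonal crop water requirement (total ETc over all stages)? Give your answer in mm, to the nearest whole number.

initial: 0.57 × 2.00 × 25 = 28.50 mm
mid-season: 1.13 × 4.94 × 30 = 167.47 mm
late-season: 0.77 × 4.67 × 20 = 71.92 mm
Seasonal total = 267.89 mm

268 mm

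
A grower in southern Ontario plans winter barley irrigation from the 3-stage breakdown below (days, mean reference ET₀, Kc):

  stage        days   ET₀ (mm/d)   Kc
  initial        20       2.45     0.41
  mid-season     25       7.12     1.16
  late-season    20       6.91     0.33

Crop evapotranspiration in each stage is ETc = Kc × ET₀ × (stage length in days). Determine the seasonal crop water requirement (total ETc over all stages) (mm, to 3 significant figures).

initial: 0.41 × 2.45 × 20 = 20.09 mm
mid-season: 1.16 × 7.12 × 25 = 206.48 mm
late-season: 0.33 × 6.91 × 20 = 45.61 mm
Seasonal total = 272.18 mm

272 mm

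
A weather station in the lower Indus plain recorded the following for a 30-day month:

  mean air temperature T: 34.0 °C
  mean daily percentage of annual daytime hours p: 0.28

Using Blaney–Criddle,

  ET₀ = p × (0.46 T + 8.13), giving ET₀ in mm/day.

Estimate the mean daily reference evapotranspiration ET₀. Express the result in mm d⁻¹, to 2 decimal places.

6.66 mm d⁻¹

ET₀ = 0.28 × (0.46 × 34.0 + 8.13) = 0.28 × 23.770 = 6.6556 mm/d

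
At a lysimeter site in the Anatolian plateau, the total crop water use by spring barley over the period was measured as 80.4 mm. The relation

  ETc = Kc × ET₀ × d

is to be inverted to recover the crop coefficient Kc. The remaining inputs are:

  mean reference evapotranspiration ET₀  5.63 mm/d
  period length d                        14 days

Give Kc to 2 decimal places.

1.02

ETc = Kc × ET₀ × d  ⇒  Kc = ETc / (ET₀ × d)
Kc = 80.4 / (5.63 × 14) = 80.4 / 78.82 = 1.0200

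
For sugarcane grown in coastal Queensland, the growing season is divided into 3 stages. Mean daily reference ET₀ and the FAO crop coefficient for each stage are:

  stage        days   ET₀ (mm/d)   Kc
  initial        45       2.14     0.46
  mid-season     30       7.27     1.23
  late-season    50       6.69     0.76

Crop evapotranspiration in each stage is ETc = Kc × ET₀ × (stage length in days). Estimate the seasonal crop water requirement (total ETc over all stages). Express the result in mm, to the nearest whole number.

initial: 0.46 × 2.14 × 45 = 44.30 mm
mid-season: 1.23 × 7.27 × 30 = 268.26 mm
late-season: 0.76 × 6.69 × 50 = 254.22 mm
Seasonal total = 566.78 mm

567 mm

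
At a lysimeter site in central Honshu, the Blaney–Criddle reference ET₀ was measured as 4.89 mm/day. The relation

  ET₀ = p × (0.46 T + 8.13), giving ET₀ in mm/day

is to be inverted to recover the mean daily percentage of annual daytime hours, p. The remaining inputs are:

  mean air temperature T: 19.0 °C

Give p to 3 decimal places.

0.290

p = ET₀ / (0.46 T + 8.13) = 4.89 / (0.46 × 19.0 + 8.13) = 4.89 / 16.870 = 0.2899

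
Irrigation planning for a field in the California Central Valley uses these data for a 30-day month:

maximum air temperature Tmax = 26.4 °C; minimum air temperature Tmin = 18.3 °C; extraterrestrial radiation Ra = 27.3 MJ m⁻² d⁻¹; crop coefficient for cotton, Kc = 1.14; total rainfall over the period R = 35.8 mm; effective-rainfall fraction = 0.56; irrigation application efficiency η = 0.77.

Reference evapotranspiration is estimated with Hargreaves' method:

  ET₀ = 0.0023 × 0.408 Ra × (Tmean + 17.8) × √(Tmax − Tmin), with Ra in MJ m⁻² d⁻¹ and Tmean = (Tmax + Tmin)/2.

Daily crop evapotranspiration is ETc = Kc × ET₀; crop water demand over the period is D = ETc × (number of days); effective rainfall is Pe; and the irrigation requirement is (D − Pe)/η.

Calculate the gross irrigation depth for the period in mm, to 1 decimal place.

Tmean = (26.4 + 18.3)/2 = 22.35 °C
0.408 Ra = 0.408 × 27.3 = 11.1384 mm/d equivalent
ET₀ = 0.0023 × 11.1384 × (22.35 + 17.8) × √8.1 = 0.0023 × 11.1384 × 40.15 × 2.8460 = 2.9273 mm/d
ETc = Kc × ET₀ = 1.14 × 2.9273 = 3.3371 mm/d
Crop demand D = ETc × 30 d = 3.3371 × 30 = 100.113 mm
Pe = 0.56 × 35.8 = 20.048 mm
D − Pe = 100.113 − 20.048 = 80.065 mm
Gross irrigation = 80.065 / 0.77 = 103.981 mm

104.0 mm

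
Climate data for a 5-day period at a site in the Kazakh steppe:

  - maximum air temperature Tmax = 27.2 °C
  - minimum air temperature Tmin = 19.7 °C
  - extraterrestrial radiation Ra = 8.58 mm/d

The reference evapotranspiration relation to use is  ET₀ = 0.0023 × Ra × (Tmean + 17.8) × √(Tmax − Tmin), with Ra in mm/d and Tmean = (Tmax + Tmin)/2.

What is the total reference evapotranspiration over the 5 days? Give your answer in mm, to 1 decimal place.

11.1 mm

Tmean = (27.2 + 19.7)/2 = 23.45 °C
ET₀ = 0.0023 × 8.58 × (23.45 + 17.8) × √7.5 = 0.0023 × 8.58 × 41.25 × 2.7386 = 2.2293 mm/d
Over 5 days: 2.2293 × 5 = 11.147 mm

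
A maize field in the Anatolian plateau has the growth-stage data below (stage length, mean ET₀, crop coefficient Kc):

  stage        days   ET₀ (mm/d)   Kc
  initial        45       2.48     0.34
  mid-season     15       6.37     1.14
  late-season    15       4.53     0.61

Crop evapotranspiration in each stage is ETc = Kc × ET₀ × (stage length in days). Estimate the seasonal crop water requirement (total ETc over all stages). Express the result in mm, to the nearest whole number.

188 mm

initial: 0.34 × 2.48 × 45 = 37.94 mm
mid-season: 1.14 × 6.37 × 15 = 108.93 mm
late-season: 0.61 × 4.53 × 15 = 41.45 mm
Seasonal total = 188.32 mm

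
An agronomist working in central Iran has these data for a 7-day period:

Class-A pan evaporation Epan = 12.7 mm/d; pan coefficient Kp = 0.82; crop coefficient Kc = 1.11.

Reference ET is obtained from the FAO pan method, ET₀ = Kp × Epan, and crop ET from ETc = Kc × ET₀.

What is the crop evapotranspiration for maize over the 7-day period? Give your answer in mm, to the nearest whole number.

81 mm

ET₀ = 0.82 × 12.7 = 10.4140 mm/d
ETc = Kc × ET₀ = 1.11 × 10.4140 = 11.5595 mm/d
Over 7 days: 11.5595 × 7 = 80.917 mm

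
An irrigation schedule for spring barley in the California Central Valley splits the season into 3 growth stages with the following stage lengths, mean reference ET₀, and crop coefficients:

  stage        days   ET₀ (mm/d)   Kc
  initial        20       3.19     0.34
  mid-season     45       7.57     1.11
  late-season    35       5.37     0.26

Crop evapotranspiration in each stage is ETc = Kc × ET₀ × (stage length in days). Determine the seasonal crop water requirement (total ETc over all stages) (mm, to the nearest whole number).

449 mm

initial: 0.34 × 3.19 × 20 = 21.69 mm
mid-season: 1.11 × 7.57 × 45 = 378.12 mm
late-season: 0.26 × 5.37 × 35 = 48.87 mm
Seasonal total = 448.68 mm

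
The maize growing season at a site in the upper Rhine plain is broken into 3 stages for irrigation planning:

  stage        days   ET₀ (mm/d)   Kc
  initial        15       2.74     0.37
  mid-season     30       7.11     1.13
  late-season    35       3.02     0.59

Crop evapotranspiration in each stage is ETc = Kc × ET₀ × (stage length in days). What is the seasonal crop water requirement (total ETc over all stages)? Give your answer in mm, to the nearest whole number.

initial: 0.37 × 2.74 × 15 = 15.21 mm
mid-season: 1.13 × 7.11 × 30 = 241.03 mm
late-season: 0.59 × 3.02 × 35 = 62.36 mm
Seasonal total = 318.60 mm

319 mm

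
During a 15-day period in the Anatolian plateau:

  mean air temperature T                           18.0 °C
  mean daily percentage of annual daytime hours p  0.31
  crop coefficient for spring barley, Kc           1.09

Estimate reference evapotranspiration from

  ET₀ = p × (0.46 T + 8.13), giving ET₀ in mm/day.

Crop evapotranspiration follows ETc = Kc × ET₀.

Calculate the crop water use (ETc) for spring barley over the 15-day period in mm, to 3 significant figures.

ET₀ = 0.31 × (0.46 × 18.0 + 8.13) = 0.31 × 16.410 = 5.0871 mm/d
ETc = Kc × ET₀ = 1.09 × 5.0871 = 5.5449 mm/d
Over 15 days: 5.5449 × 15 = 83.174 mm

83.2 mm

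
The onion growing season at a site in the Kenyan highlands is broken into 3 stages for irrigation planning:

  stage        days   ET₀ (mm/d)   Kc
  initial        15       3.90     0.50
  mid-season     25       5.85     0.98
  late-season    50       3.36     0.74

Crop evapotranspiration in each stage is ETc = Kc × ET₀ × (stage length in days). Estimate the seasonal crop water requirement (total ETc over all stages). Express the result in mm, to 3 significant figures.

initial: 0.50 × 3.90 × 15 = 29.25 mm
mid-season: 0.98 × 5.85 × 25 = 143.33 mm
late-season: 0.74 × 3.36 × 50 = 124.32 mm
Seasonal total = 296.90 mm

297 mm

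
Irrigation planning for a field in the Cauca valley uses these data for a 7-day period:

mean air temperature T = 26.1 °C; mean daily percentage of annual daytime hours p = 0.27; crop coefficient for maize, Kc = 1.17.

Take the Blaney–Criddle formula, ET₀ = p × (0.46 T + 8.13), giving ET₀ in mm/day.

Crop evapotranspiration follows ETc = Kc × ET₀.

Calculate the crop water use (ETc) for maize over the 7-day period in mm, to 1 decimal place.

44.5 mm

ET₀ = 0.27 × (0.46 × 26.1 + 8.13) = 0.27 × 20.136 = 5.4367 mm/d
ETc = Kc × ET₀ = 1.17 × 5.4367 = 6.3609 mm/d
Over 7 days: 6.3609 × 7 = 44.526 mm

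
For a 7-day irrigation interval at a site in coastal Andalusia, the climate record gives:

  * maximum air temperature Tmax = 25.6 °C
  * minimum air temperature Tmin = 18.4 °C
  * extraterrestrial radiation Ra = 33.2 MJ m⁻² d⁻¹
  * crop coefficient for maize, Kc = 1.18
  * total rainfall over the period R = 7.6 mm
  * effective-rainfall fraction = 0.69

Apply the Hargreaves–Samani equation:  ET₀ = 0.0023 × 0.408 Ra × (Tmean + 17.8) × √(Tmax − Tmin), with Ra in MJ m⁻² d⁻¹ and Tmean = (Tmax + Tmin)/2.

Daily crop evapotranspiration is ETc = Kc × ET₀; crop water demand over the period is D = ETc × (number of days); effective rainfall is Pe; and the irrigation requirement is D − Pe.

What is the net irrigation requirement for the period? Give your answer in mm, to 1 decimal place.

22.2 mm

Tmean = (25.6 + 18.4)/2 = 22.00 °C
0.408 Ra = 0.408 × 33.2 = 13.5456 mm/d equivalent
ET₀ = 0.0023 × 13.5456 × (22.00 + 17.8) × √7.2 = 0.0023 × 13.5456 × 39.80 × 2.6833 = 3.3272 mm/d
ETc = Kc × ET₀ = 1.18 × 3.3272 = 3.9261 mm/d
Crop demand D = ETc × 7 d = 3.9261 × 7 = 27.483 mm
Pe = 0.69 × 7.6 = 5.244 mm
D − Pe = 27.483 − 5.244 = 22.239 mm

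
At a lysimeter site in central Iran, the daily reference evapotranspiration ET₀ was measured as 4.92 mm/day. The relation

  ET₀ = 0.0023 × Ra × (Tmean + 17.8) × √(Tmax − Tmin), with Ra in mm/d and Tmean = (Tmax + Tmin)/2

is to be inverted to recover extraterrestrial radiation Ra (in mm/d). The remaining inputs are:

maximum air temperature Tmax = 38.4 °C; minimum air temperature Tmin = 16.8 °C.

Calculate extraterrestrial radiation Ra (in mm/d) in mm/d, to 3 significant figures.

10.1 mm/d

Tmean = 27.60 °C; √ΔT = 4.6476
Ra = ET₀ / [0.0023 × (Tmean+17.8) × √ΔT] = 4.92 / (0.0023 × 45.40 × 4.6476) = 10.138 mm/d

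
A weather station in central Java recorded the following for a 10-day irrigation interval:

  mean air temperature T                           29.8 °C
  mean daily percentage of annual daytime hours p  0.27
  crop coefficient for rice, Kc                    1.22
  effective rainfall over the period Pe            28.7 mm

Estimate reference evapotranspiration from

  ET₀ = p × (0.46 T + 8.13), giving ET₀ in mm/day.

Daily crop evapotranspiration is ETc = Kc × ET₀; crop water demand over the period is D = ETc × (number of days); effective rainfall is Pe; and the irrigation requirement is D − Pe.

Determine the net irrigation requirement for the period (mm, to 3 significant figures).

ET₀ = 0.27 × (0.46 × 29.8 + 8.13) = 0.27 × 21.838 = 5.8963 mm/d
ETc = Kc × ET₀ = 1.22 × 5.8963 = 7.1935 mm/d
Crop demand D = ETc × 10 d = 7.1935 × 10 = 71.935 mm
D − Pe = 71.935 − 28.7 = 43.235 mm

43.2 mm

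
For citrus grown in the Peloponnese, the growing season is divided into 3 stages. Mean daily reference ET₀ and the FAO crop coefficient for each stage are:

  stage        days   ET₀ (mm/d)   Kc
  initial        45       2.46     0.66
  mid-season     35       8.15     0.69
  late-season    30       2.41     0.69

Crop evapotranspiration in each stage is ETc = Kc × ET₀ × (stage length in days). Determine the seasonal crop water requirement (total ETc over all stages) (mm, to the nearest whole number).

320 mm

initial: 0.66 × 2.46 × 45 = 73.06 mm
mid-season: 0.69 × 8.15 × 35 = 196.82 mm
late-season: 0.69 × 2.41 × 30 = 49.89 mm
Seasonal total = 319.77 mm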